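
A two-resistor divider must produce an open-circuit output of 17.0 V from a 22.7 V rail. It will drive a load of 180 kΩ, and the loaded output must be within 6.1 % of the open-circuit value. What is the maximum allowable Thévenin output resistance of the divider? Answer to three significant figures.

R_th ≤ 11.7 kΩ

Loading drop = R_th/(R_th + R_L) ≤ 0.0610, so R_th ≤ R_L · ε/(1−ε) = 180 kΩ × 0.0610/0.9390 = 11.7 kΩ.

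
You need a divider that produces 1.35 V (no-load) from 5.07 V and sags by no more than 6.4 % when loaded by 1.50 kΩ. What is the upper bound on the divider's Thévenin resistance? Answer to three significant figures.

Loading drop = R_th/(R_th + R_L) ≤ 0.0640, so R_th ≤ R_L · ε/(1−ε) = 1.50 kΩ × 0.0640/0.9360 = 103 Ω.
(Any R1, R2 with R2/(R1+R2) = 0.266 and R1‖R2 ≤ 103 Ω will meet the spec.)

R_th ≤ 103 Ω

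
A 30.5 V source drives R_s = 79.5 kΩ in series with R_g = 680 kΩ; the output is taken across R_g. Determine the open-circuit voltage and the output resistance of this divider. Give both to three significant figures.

V_th = 27.3 V, R_th = 71.2 kΩ

V_th is the open-circuit tap voltage: 30.5 × 680/(79.5 + 680) = 27.3 V.
With the supply zeroed, R_s and R_g appear in parallel from the tap: R_th = R_s‖R_g = (79.5 × 680)/759.5 = 71.2 kΩ.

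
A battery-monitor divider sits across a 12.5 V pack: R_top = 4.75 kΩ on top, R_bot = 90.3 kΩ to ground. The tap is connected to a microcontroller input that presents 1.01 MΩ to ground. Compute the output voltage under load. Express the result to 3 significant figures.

V_out ≈ 11.8 V

The load sits in parallel with R_bot: R_bot‖R_L = (90.3 × 1010) / (90.3 + 1010) = 82.89 kΩ.
V_out = 12.5 × 82.89 / (4.75 + 82.89) = 12.5 × 82.89/87.64 = 11.8 V.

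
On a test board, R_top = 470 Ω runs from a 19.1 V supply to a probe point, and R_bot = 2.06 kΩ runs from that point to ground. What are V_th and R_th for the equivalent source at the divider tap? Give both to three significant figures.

V_th = 15.6 V, R_th = 383 Ω

V_th is the open-circuit tap voltage: 19.1 × 2060/(470 + 2060) = 15.6 V.
With the supply zeroed, R_top and R_bot appear in parallel from the tap: R_th = R_top‖R_bot = (470 × 2060)/2530 = 383 Ω.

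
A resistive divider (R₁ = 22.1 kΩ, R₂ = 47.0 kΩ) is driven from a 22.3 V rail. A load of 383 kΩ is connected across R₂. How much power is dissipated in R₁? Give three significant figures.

Total resistance from the source is R₁ + (R₂‖R_L) = 63.96 kΩ, so I = 22.3/63.96 kΩ = 0.3486 mA.
P = I²·R₁ = (0.3486 mA)² × 22.1 kΩ = 2.69 mW.

P ≈ 2.69 mW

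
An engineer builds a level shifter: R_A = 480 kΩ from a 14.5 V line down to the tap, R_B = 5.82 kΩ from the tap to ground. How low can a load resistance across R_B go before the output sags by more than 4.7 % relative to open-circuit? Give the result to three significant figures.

R_L(min) ≈ 117 kΩ

Output resistance R_th = R_A‖R_B = (480 × 5.82)/485.8 = 5.750 kΩ.
The fractional drop is R_th/(R_th + R_L); requiring this ≤ 0.0470 gives R_L ≥ R_th(1/0.0470 − 1) = 5.750 × 20.28 = 117 kΩ.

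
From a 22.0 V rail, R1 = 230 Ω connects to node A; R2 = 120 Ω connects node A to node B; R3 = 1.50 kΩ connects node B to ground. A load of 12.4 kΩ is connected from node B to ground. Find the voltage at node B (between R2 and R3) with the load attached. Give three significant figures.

At node B, R3 is in parallel with the load: R3‖R_L = 1338 Ω.
Below node A the resistance is R2 + (R3‖R_L) = 1458 Ω, so V_A = 22.0 × 1458/1688 = 19.00 V.
Then V_B = V_A × (R3‖R_L)/(R2 + R3‖R_L) = 19.00 × 1338/1458 = 17.4 V.

V ≈ 17.4 V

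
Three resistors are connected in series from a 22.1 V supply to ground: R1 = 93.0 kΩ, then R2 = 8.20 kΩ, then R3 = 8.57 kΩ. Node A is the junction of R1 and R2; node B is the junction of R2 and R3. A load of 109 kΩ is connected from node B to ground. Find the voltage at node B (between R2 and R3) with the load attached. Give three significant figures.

V ≈ 1.61 V

At node B, R3 is in parallel with the load: R3‖R_L = 7.945 kΩ.
Below node A the resistance is R2 + (R3‖R_L) = 16.15 kΩ, so V_A = 22.1 × 16.15/109.1 = 3.269 V.
Then V_B = V_A × (R3‖R_L)/(R2 + R3‖R_L) = 3.269 × 7.945/16.15 = 1.61 V.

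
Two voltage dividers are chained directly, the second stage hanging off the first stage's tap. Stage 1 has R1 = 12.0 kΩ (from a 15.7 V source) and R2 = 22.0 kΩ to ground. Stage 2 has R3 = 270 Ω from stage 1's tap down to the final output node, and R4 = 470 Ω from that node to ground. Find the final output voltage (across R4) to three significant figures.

Stage 2 presents R3+R4 = 740.0 Ω as a load on stage 1's tap.
Stage 1's lower leg becomes R2‖(R3+R4) = 715.9 Ω, so V_mid = 15.7 × 715.9/12720 = 0.8839 V.
Stage 2 is itself unloaded: V_out = V_mid × R4/(R3+R4) = 0.8839 × 470/740.0 = 0.561 V.

V_out ≈ 0.561 V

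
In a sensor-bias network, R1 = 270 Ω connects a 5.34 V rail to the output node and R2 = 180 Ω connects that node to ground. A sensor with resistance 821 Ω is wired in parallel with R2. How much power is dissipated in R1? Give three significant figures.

P ≈ 44.1 mW

Total resistance from the source is R1 + (R2‖R_L) = 417.6 Ω, so I = 5.34/417.6 Ω = 12.79 mA.
P = I²·R1 = (12.79 mA)² × 270 Ω = 44.1 mW.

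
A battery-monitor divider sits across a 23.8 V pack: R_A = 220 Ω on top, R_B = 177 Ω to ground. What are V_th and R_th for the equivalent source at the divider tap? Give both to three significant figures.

V_th = 10.6 V, R_th = 98.1 Ω

V_th is the open-circuit tap voltage: 23.8 × 177/(220 + 177) = 10.6 V.
With the supply zeroed, R_A and R_B appear in parallel from the tap: R_th = R_A‖R_B = (220 × 177)/397.0 = 98.1 Ω.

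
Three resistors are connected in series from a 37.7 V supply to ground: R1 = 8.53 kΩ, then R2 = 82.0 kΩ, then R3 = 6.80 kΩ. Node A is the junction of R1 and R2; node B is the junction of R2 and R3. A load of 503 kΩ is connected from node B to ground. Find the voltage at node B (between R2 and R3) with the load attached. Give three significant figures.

At node B, R3 is in parallel with the load: R3‖R_L = 6.709 kΩ.
Below node A the resistance is R2 + (R3‖R_L) = 88.71 kΩ, so V_A = 37.7 × 88.71/97.24 = 34.39 V.
Then V_B = V_A × (R3‖R_L)/(R2 + R3‖R_L) = 34.39 × 6.709/88.71 = 2.60 V.

V ≈ 2.60 V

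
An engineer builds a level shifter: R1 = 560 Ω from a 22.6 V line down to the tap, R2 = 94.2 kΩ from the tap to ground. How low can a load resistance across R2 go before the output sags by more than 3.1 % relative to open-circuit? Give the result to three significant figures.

R_L(min) ≈ 17.4 kΩ

Output resistance R_th = R1‖R2 = (560 × 94200)/94760 = 556.7 Ω.
The fractional drop is R_th/(R_th + R_L); requiring this ≤ 0.0310 gives R_L ≥ R_th(1/0.0310 − 1) = 556.7 × 31.26 = 17.4 kΩ.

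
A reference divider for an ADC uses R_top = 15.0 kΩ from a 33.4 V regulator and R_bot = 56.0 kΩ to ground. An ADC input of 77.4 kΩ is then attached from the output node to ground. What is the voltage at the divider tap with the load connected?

V_out ≈ 22.9 V

The load sits in parallel with R_bot: R_bot‖R_L = (56.0 × 77.4) / (56.0 + 77.4) = 32.49 kΩ.
V_out = 33.4 × 32.49 / (15.0 + 32.49) = 33.4 × 32.49/47.49 = 22.9 V.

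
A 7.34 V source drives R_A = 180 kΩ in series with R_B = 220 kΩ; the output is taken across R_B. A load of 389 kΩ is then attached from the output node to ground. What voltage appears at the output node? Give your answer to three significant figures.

The load sits in parallel with R_B: R_B‖R_L = (220 × 389) / (220 + 389) = 140.5 kΩ.
V_out = 7.34 × 140.5 / (180 + 140.5) = 7.34 × 140.5/320.5 = 3.22 V.

V_out ≈ 3.22 V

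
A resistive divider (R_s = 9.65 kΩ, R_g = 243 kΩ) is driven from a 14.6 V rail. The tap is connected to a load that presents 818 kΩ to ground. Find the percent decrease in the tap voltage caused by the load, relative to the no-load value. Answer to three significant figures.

1.12 %

The divider's output (Thévenin) resistance is R_s‖R_g = 9.281 kΩ.
Fractional drop under load = R_th/(R_th + R_L) = 9.281 / (9.281 + 818) = 0.01122.
So the output falls by 1.12 %.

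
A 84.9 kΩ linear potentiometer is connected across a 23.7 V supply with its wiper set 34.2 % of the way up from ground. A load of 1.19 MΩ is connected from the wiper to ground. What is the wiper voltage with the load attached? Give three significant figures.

V ≈ 7.98 V

The wiper splits the pot into (1−α)R = 55.86 kΩ above and αR = 29.04 kΩ below.
Lower section ‖ load = 28.34 kΩ.
V_wiper = 23.7 × 28.34/(55.86 + 28.34) = 7.98 V.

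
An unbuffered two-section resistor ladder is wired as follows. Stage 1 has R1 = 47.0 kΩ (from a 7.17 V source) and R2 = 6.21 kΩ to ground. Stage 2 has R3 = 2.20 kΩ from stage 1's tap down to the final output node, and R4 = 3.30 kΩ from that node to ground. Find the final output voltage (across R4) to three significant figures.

V_out ≈ 0.251 V

Stage 2 presents R3+R4 = 5.500 kΩ as a load on stage 1's tap.
Stage 1's lower leg becomes R2‖(R3+R4) = 2.917 kΩ, so V_mid = 7.17 × 2.917/49.92 = 0.4190 V.
Stage 2 is itself unloaded: V_out = V_mid × R4/(R3+R4) = 0.4190 × 3.30/5.500 = 0.251 V.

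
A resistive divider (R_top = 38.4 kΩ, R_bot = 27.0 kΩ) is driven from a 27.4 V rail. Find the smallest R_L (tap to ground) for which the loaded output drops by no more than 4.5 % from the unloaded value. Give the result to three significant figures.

Output resistance R_th = R_top‖R_bot = (38.4 × 27.0)/65.40 = 15.85 kΩ.
The fractional drop is R_th/(R_th + R_L); requiring this ≤ 0.0450 gives R_L ≥ R_th(1/0.0450 − 1) = 15.85 × 21.22 = 336 kΩ.

R_L(min) ≈ 336 kΩ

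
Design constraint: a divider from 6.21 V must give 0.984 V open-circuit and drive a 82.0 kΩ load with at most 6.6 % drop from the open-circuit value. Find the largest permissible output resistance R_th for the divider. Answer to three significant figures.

R_th ≤ 5.79 kΩ

Loading drop = R_th/(R_th + R_L) ≤ 0.0660, so R_th ≤ R_L · ε/(1−ε) = 82.0 kΩ × 0.0660/0.9340 = 5.79 kΩ.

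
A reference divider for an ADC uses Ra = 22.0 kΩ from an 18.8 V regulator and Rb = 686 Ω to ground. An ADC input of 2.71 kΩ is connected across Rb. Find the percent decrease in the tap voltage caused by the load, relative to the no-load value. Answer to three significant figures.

19.7 %

Unloaded V = 18.8 × 686/22690 = 0.5685 V.
Loaded: Rb‖R_L = 547.4 Ω, giving V = 18.8 × 547.4/22550 = 0.4564 V.
Drop = (0.5685 − 0.4564) / 0.5685 = 19.7 %.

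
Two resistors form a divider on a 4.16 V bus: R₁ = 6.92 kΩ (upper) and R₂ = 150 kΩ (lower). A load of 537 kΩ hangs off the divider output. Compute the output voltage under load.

The load sits in parallel with R₂: R₂‖R_L = (150 × 537) / (150 + 537) = 117.2 kΩ.
V_out = 4.16 × 117.2 / (6.92 + 117.2) = 4.16 × 117.2/124.2 = 3.93 V.

V_out ≈ 3.93 V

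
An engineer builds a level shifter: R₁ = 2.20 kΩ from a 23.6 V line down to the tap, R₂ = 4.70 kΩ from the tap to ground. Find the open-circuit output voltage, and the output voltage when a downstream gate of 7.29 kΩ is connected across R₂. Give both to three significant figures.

Open-circuit: V = 23.6 × 4.70/(2.20 + 4.70) = 16.1 V.
With the load, R₂ becomes R₂‖R_L = 2.858 kΩ, so V = 23.6 × 2.858/5.058 = 13.3 V.

Unloaded: 16.1 V; loaded: 13.3 V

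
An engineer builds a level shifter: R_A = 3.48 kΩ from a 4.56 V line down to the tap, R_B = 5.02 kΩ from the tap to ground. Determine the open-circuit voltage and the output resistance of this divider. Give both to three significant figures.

V_th = 2.69 V, R_th = 2.06 kΩ

V_th is the open-circuit tap voltage: 4.56 × 5.02/(3.48 + 5.02) = 2.69 V.
With the supply zeroed, R_A and R_B appear in parallel from the tap: R_th = R_A‖R_B = (3.48 × 5.02)/8.500 = 2.06 kΩ.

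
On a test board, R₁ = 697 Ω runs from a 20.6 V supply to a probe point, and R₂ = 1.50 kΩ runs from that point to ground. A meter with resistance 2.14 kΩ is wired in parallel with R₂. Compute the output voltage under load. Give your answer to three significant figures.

V_out ≈ 11.5 V

The load sits in parallel with R₂: R₂‖R_L = (1500 × 2140) / (1500 + 2140) = 881.9 Ω.
V_out = 20.6 × 881.9 / (697 + 881.9) = 20.6 × 881.9/1579 = 11.5 V.
(Unloaded it would have been 14.1 V.)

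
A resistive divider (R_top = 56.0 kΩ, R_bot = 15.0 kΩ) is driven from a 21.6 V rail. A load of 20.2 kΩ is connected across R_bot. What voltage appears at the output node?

V_out ≈ 2.88 V

The load sits in parallel with R_bot: R_bot‖R_L = (15.0 × 20.2) / (15.0 + 20.2) = 8.608 kΩ.
V_out = 21.6 × 8.608 / (56.0 + 8.608) = 21.6 × 8.608/64.61 = 2.88 V.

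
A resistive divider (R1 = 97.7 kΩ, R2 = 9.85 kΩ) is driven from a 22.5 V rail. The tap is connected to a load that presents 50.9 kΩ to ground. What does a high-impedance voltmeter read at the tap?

V_out ≈ 1.75 V

The load sits in parallel with R2: R2‖R_L = (9.85 × 50.9) / (9.85 + 50.9) = 8.253 kΩ.
V_out = 22.5 × 8.253 / (97.7 + 8.253) = 22.5 × 8.253/106.0 = 1.75 V.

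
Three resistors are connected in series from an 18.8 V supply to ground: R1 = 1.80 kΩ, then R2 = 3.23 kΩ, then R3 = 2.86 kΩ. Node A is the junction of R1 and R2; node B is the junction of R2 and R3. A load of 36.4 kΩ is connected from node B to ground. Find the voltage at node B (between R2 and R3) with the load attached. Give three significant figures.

At node B, R3 is in parallel with the load: R3‖R_L = 2.652 kΩ.
Below node A the resistance is R2 + (R3‖R_L) = 5.882 kΩ, so V_A = 18.8 × 5.882/7.682 = 14.39 V.
Then V_B = V_A × (R3‖R_L)/(R2 + R3‖R_L) = 14.39 × 2.652/5.882 = 6.49 V.

V ≈ 6.49 V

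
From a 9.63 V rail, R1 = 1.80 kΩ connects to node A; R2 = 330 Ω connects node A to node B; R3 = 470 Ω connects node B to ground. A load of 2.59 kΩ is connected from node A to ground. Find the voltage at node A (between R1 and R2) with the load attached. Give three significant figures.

Below node A the series string R2+R3 = 800.0 Ω sits in parallel with the 2590 Ω load: 611.2 Ω.
V_A = 9.63 × 611.2/(1800 + 611.2) = 2.44 V.

V ≈ 2.44 V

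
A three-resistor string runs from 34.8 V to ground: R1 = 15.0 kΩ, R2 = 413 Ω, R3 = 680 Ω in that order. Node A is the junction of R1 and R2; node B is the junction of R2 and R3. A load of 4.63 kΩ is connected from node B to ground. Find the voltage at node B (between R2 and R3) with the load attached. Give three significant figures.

V ≈ 1.29 V

At node B, R3 is in parallel with the load: R3‖R_L = 592.9 Ω.
Below node A the resistance is R2 + (R3‖R_L) = 1006 Ω, so V_A = 34.8 × 1006/16010 = 2.187 V.
Then V_B = V_A × (R3‖R_L)/(R2 + R3‖R_L) = 2.187 × 592.9/1006 = 1.29 V.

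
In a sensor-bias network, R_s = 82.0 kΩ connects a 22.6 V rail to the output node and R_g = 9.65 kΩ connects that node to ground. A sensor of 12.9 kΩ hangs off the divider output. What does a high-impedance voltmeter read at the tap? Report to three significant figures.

The load sits in parallel with R_g: R_g‖R_L = (9.65 × 12.9) / (9.65 + 12.9) = 5.520 kΩ.
V_out = 22.6 × 5.520 / (82.0 + 5.520) = 22.6 × 5.520/87.52 = 1.43 V.
(Unloaded it would have been 2.38 V.)

V_out ≈ 1.43 V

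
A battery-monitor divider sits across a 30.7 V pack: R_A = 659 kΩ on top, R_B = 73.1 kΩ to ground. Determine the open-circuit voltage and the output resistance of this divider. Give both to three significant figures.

V_th is the open-circuit tap voltage: 30.7 × 73.1/(659 + 73.1) = 3.07 V.
With the supply zeroed, R_A and R_B appear in parallel from the tap: R_th = R_A‖R_B = (659 × 73.1)/732.1 = 65.8 kΩ.

V_th = 3.07 V, R_th = 65.8 kΩ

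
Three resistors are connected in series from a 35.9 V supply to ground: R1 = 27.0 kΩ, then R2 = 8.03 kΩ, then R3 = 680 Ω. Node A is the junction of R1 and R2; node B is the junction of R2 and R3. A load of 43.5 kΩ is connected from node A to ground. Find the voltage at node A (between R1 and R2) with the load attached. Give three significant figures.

Below node A the series string R2+R3 = 8710 Ω sits in parallel with the 43500 Ω load: 7257 Ω.
V_A = 35.9 × 7257/(27000 + 7257) = 7.61 V.

V ≈ 7.61 V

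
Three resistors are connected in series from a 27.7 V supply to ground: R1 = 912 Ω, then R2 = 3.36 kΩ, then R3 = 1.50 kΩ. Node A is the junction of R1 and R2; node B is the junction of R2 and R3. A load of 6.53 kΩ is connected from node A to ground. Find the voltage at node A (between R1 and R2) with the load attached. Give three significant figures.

Below node A the series string R2+R3 = 4860 Ω sits in parallel with the 6530 Ω load: 2786 Ω.
V_A = 27.7 × 2786/(912 + 2786) = 20.9 V.

V ≈ 20.9 V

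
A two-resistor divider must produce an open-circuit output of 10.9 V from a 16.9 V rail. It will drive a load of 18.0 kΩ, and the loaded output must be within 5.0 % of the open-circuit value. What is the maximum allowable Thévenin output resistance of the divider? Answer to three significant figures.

R_th ≤ 947 Ω

Loading drop = R_th/(R_th + R_L) ≤ 0.0500, so R_th ≤ R_L · ε/(1−ε) = 18.0 kΩ × 0.0500/0.9500 = 947 Ω.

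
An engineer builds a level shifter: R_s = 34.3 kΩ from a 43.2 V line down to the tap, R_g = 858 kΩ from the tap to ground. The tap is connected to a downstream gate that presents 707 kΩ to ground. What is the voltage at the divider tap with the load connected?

V_out ≈ 39.7 V

The load sits in parallel with R_g: R_g‖R_L = (858 × 707) / (858 + 707) = 387.6 kΩ.
V_out = 43.2 × 387.6 / (34.3 + 387.6) = 43.2 × 387.6/421.9 = 39.7 V.
(Unloaded it would have been 41.5 V.)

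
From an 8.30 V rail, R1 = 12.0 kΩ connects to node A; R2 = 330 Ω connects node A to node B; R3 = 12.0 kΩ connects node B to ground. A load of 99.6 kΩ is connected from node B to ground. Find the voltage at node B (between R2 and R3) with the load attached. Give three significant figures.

V ≈ 3.86 V

At node B, R3 is in parallel with the load: R3‖R_L = 10710 Ω.
Below node A the resistance is R2 + (R3‖R_L) = 11040 Ω, so V_A = 8.30 × 11040/23040 = 3.977 V.
Then V_B = V_A × (R3‖R_L)/(R2 + R3‖R_L) = 3.977 × 10710/11040 = 3.86 V.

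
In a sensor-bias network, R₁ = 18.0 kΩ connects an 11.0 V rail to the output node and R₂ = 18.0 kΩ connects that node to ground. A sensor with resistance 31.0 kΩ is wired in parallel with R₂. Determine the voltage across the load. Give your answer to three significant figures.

The load sits in parallel with R₂: R₂‖R_L = (18.0 × 31.0) / (18.0 + 31.0) = 11.39 kΩ.
V_out = 11.0 × 11.39 / (18.0 + 11.39) = 11.0 × 11.39/29.39 = 4.26 V.
(Unloaded it would have been 5.50 V.)

V_out ≈ 4.26 V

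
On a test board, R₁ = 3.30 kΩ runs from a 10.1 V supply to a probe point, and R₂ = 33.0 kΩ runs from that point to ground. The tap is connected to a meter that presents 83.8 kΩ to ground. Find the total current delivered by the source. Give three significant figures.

I ≈ 0.374 mA

R₂‖R_L = 23.68 kΩ, so the source sees R₁ + R₂‖R_L = 26.98 kΩ.
I = 10.1 V / 26.98 kΩ = 0.374 mA.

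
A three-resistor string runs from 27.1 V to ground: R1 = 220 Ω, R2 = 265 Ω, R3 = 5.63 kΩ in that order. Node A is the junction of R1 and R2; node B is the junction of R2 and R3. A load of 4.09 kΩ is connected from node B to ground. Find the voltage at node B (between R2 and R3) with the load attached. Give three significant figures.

V ≈ 22.5 V

At node B, R3 is in parallel with the load: R3‖R_L = 2369 Ω.
Below node A the resistance is R2 + (R3‖R_L) = 2634 Ω, so V_A = 27.1 × 2634/2854 = 25.01 V.
Then V_B = V_A × (R3‖R_L)/(R2 + R3‖R_L) = 25.01 × 2369/2634 = 22.5 V.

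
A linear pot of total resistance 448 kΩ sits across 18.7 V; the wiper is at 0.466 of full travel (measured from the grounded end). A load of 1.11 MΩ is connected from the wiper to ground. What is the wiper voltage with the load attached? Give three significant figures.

V ≈ 7.92 V

The wiper splits the pot into (1−α)R = 239.2 kΩ above and αR = 208.8 kΩ below.
Lower section ‖ load = 175.7 kΩ.
V_wiper = 18.7 × 175.7/(239.2 + 175.7) = 7.92 V.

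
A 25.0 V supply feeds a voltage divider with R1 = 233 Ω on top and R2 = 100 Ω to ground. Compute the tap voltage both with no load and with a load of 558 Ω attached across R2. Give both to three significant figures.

Open-circuit: V = 25.0 × 100/(233 + 100) = 7.51 V.
With the load, R2 becomes R2‖R_L = 84.80 Ω, so V = 25.0 × 84.80/317.8 = 6.67 V.

Unloaded: 7.51 V; loaded: 6.67 V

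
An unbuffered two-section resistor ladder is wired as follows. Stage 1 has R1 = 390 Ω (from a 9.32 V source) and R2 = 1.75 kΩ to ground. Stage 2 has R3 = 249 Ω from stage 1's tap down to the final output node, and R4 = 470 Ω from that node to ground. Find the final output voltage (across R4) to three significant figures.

Stage 2 presents R3+R4 = 719.0 Ω as a load on stage 1's tap.
Stage 1's lower leg becomes R2‖(R3+R4) = 509.6 Ω, so V_mid = 9.32 × 509.6/899.6 = 5.280 V.
Stage 2 is itself unloaded: V_out = V_mid × R4/(R3+R4) = 5.280 × 470/719.0 = 3.45 V.

V_out ≈ 3.45 V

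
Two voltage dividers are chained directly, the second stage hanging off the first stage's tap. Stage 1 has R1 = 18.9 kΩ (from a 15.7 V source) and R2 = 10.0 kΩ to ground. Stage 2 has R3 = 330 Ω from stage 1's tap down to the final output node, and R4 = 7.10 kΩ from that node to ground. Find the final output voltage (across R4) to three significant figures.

V_out ≈ 2.76 V

Stage 2 presents R3+R4 = 7430 Ω as a load on stage 1's tap.
Stage 1's lower leg becomes R2‖(R3+R4) = 4263 Ω, so V_mid = 15.7 × 4263/23160 = 2.889 V.
Stage 2 is itself unloaded: V_out = V_mid × R4/(R3+R4) = 2.889 × 7100/7430 = 2.76 V.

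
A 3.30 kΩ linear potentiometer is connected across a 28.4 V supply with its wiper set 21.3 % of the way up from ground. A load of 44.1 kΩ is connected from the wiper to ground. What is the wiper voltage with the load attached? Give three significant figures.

V ≈ 5.97 V

The wiper splits the pot into (1−α)R = 2597 Ω above and αR = 702.9 Ω below.
Lower section ‖ load = 691.9 Ω.
V_wiper = 28.4 × 691.9/(2597 + 691.9) = 5.97 V.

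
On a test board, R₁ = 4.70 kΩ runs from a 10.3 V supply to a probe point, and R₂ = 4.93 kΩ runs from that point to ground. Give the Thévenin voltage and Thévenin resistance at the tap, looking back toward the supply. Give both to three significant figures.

V_th is the open-circuit tap voltage: 10.3 × 4.93/(4.70 + 4.93) = 5.27 V.
With the supply zeroed, R₁ and R₂ appear in parallel from the tap: R_th = R₁‖R₂ = (4.70 × 4.93)/9.630 = 2.41 kΩ.

V_th = 5.27 V, R_th = 2.41 kΩ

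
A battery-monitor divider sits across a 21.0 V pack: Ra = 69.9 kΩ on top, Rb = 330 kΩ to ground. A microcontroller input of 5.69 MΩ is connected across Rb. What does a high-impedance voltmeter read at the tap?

The load sits in parallel with Rb: Rb‖R_L = (330 × 5690) / (330 + 5690) = 311.9 kΩ.
V_out = 21.0 × 311.9 / (69.9 + 311.9) = 21.0 × 311.9/381.8 = 17.2 V.

V_out ≈ 17.2 V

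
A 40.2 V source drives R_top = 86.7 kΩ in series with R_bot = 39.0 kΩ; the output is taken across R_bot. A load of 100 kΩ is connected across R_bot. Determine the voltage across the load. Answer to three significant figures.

V_out ≈ 9.83 V

The load sits in parallel with R_bot: R_bot‖R_L = (39.0 × 100) / (39.0 + 100) = 28.06 kΩ.
V_out = 40.2 × 28.06 / (86.7 + 28.06) = 40.2 × 28.06/114.8 = 9.83 V.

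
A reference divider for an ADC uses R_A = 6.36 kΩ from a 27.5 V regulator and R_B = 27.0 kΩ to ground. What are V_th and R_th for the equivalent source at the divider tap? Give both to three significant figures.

V_th = 22.3 V, R_th = 5.15 kΩ

V_th is the open-circuit tap voltage: 27.5 × 27.0/(6.36 + 27.0) = 22.3 V.
With the supply zeroed, R_A and R_B appear in parallel from the tap: R_th = R_A‖R_B = (6.36 × 27.0)/33.36 = 5.15 kΩ.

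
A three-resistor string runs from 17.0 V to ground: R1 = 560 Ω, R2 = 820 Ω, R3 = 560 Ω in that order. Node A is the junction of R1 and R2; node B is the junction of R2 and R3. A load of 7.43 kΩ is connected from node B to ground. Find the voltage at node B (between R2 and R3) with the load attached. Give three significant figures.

At node B, R3 is in parallel with the load: R3‖R_L = 520.8 Ω.
Below node A the resistance is R2 + (R3‖R_L) = 1341 Ω, so V_A = 17.0 × 1341/1901 = 11.99 V.
Then V_B = V_A × (R3‖R_L)/(R2 + R3‖R_L) = 11.99 × 520.8/1341 = 4.66 V.

V ≈ 4.66 V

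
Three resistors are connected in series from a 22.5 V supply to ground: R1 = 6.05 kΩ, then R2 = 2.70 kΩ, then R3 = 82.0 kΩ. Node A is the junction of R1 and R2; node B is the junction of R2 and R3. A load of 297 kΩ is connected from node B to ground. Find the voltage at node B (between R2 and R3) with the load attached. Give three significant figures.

At node B, R3 is in parallel with the load: R3‖R_L = 64.26 kΩ.
Below node A the resistance is R2 + (R3‖R_L) = 66.96 kΩ, so V_A = 22.5 × 66.96/73.01 = 20.64 V.
Then V_B = V_A × (R3‖R_L)/(R2 + R3‖R_L) = 20.64 × 64.26/66.96 = 19.8 V.

V ≈ 19.8 V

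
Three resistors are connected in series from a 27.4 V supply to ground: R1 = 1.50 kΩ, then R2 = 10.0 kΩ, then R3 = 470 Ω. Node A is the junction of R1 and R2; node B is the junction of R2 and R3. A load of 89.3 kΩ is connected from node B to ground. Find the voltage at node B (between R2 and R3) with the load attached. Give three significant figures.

V ≈ 1.07 V

At node B, R3 is in parallel with the load: R3‖R_L = 467.5 Ω.
Below node A the resistance is R2 + (R3‖R_L) = 10470 Ω, so V_A = 27.4 × 10470/11970 = 23.97 V.
Then V_B = V_A × (R3‖R_L)/(R2 + R3‖R_L) = 23.97 × 467.5/10470 = 1.07 V.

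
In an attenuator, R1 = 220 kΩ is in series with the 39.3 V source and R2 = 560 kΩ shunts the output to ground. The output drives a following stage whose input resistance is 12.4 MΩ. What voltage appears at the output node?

V_out ≈ 27.9 V

The load sits in parallel with R2: R2‖R_L = (560 × 12400) / (560 + 12400) = 535.8 kΩ.
V_out = 39.3 × 535.8 / (220 + 535.8) = 39.3 × 535.8/755.8 = 27.9 V.
(Unloaded it would have been 28.2 V.)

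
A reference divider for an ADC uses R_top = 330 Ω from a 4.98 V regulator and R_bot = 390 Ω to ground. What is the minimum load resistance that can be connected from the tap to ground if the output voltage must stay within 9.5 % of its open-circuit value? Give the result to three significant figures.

R_L(min) ≈ 1.70 kΩ

Output resistance R_th = R_top‖R_bot = (330 × 390)/720.0 = 178.8 Ω.
The fractional drop is R_th/(R_th + R_L); requiring this ≤ 0.0950 gives R_L ≥ R_th(1/0.0950 − 1) = 178.8 × 9.526 = 1.70 kΩ.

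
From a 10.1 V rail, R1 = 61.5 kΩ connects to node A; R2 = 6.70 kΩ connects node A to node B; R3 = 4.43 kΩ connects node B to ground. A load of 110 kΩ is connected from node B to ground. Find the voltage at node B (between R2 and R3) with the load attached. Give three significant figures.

V ≈ 0.594 V

At node B, R3 is in parallel with the load: R3‖R_L = 4.258 kΩ.
Below node A the resistance is R2 + (R3‖R_L) = 10.96 kΩ, so V_A = 10.1 × 10.96/72.46 = 1.528 V.
Then V_B = V_A × (R3‖R_L)/(R2 + R3‖R_L) = 1.528 × 4.258/10.96 = 0.594 V.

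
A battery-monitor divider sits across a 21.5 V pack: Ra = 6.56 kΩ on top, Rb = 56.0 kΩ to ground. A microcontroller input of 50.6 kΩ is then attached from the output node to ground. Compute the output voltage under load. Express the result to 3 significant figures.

The load sits in parallel with Rb: Rb‖R_L = (56.0 × 50.6) / (56.0 + 50.6) = 26.58 kΩ.
V_out = 21.5 × 26.58 / (6.56 + 26.58) = 21.5 × 26.58/33.14 = 17.2 V.

V_out ≈ 17.2 V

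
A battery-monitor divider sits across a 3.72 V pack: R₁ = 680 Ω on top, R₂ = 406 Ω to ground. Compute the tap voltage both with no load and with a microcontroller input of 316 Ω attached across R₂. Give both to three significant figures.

Unloaded: 1.39 V; loaded: 0.771 V

Open-circuit: V = 3.72 × 406/(680 + 406) = 1.39 V.
With the load, R₂ becomes R₂‖R_L = 177.7 Ω, so V = 3.72 × 177.7/857.7 = 0.771 V.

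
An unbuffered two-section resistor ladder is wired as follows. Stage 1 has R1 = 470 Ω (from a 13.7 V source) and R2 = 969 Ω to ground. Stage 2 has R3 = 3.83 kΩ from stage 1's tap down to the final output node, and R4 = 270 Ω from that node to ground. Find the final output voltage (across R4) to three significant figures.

Stage 2 presents R3+R4 = 4100 Ω as a load on stage 1's tap.
Stage 1's lower leg becomes R2‖(R3+R4) = 783.8 Ω, so V_mid = 13.7 × 783.8/1254 = 8.564 V.
Stage 2 is itself unloaded: V_out = V_mid × R4/(R3+R4) = 8.564 × 270/4100 = 0.564 V.

V_out ≈ 0.564 V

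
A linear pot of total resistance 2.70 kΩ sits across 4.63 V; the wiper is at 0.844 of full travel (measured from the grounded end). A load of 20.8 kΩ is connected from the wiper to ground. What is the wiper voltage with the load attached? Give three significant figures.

The wiper splits the pot into (1−α)R = 421.2 Ω above and αR = 2279 Ω below.
Lower section ‖ load = 2054 Ω.
V_wiper = 4.63 × 2054/(421.2 + 2054) = 3.84 V.

V ≈ 3.84 V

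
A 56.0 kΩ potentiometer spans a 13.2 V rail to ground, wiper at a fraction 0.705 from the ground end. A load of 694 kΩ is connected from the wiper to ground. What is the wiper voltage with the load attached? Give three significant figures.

V ≈ 9.15 V

The wiper splits the pot into (1−α)R = 16.52 kΩ above and αR = 39.48 kΩ below.
Lower section ‖ load = 37.35 kΩ.
V_wiper = 13.2 × 37.35/(16.52 + 37.35) = 9.15 V.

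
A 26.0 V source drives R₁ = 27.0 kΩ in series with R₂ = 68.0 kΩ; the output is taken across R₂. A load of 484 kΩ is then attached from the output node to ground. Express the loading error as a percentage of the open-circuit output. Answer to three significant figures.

3.84 %

The divider's output (Thévenin) resistance is R₁‖R₂ = 19.33 kΩ.
Fractional drop under load = R_th/(R_th + R_L) = 19.33 / (19.33 + 484) = 0.03840.
So the output falls by 3.84 %.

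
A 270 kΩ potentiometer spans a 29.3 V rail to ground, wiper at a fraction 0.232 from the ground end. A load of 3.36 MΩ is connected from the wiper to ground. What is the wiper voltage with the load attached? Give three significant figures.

The wiper splits the pot into (1−α)R = 207.4 kΩ above and αR = 62.64 kΩ below.
Lower section ‖ load = 61.49 kΩ.
V_wiper = 29.3 × 61.49/(207.4 + 61.49) = 6.70 V.

V ≈ 6.70 V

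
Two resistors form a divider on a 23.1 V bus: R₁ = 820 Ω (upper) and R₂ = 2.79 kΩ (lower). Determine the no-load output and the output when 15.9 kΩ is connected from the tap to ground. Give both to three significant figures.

Open-circuit: V = 23.1 × 2790/(820 + 2790) = 17.9 V.
With the load, R₂ becomes R₂‖R_L = 2374 Ω, so V = 23.1 × 2374/3194 = 17.2 V.

Unloaded: 17.9 V; loaded: 17.2 V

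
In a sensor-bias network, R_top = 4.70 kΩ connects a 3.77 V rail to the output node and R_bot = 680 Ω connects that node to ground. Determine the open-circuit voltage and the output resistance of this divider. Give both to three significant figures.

V_th is the open-circuit tap voltage: 3.77 × 680/(4700 + 680) = 0.477 V.
With the supply zeroed, R_top and R_bot appear in parallel from the tap: R_th = R_top‖R_bot = (4700 × 680)/5380 = 594 Ω.

V_th = 0.477 V, R_th = 594 Ω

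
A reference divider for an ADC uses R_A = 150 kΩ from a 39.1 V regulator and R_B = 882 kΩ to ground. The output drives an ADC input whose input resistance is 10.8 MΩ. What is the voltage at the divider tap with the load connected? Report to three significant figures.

The load sits in parallel with R_B: R_B‖R_L = (882 × 10800) / (882 + 10800) = 815.4 kΩ.
V_out = 39.1 × 815.4 / (150 + 815.4) = 39.1 × 815.4/965.4 = 33.0 V.

V_out ≈ 33.0 V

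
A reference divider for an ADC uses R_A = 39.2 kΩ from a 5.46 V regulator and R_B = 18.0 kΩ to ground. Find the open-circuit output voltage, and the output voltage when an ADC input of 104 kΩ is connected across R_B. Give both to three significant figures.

Open-circuit: V = 5.46 × 18.0/(39.2 + 18.0) = 1.72 V.
With the load, R_B becomes R_B‖R_L = 15.34 kΩ, so V = 5.46 × 15.34/54.54 = 1.54 V.

Unloaded: 1.72 V; loaded: 1.54 V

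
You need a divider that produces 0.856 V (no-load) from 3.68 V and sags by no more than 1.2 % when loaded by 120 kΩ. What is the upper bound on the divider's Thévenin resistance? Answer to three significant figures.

Loading drop = R_th/(R_th + R_L) ≤ 0.0120, so R_th ≤ R_L · ε/(1−ε) = 120 kΩ × 0.0120/0.9880 = 1.46 kΩ.
(Any R1, R2 with R2/(R1+R2) = 0.233 and R1‖R2 ≤ 1.46 kΩ will meet the spec.)

R_th ≤ 1.46 kΩ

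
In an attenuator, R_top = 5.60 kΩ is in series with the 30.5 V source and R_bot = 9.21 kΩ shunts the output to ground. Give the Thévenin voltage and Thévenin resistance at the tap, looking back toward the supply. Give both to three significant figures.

V_th is the open-circuit tap voltage: 30.5 × 9.21/(5.60 + 9.21) = 19.0 V.
With the supply zeroed, R_top and R_bot appear in parallel from the tap: R_th = R_top‖R_bot = (5.60 × 9.21)/14.81 = 3.48 kΩ.

V_th = 19.0 V, R_th = 3.48 kΩ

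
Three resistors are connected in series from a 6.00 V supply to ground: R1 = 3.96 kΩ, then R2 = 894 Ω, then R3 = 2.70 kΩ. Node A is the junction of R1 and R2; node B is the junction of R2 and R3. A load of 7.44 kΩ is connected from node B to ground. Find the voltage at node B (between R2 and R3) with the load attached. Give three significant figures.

V ≈ 1.74 V

At node B, R3 is in parallel with the load: R3‖R_L = 1981 Ω.
Below node A the resistance is R2 + (R3‖R_L) = 2875 Ω, so V_A = 6.00 × 2875/6835 = 2.524 V.
Then V_B = V_A × (R3‖R_L)/(R2 + R3‖R_L) = 2.524 × 1981/2875 = 1.74 V.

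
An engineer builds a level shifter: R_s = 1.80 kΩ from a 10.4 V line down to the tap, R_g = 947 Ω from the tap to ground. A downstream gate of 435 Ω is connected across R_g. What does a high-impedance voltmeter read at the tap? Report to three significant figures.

The load sits in parallel with R_g: R_g‖R_L = (947 × 435) / (947 + 435) = 298.1 Ω.
V_out = 10.4 × 298.1 / (1800 + 298.1) = 10.4 × 298.1/2098 = 1.48 V.
(Unloaded it would have been 3.59 V.)

V_out ≈ 1.48 V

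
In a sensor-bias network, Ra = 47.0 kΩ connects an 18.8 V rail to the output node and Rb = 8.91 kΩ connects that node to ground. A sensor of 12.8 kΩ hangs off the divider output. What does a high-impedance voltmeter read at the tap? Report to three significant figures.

The load sits in parallel with Rb: Rb‖R_L = (8.91 × 12.8) / (8.91 + 12.8) = 5.253 kΩ.
V_out = 18.8 × 5.253 / (47.0 + 5.253) = 18.8 × 5.253/52.25 = 1.89 V.

V_out ≈ 1.89 V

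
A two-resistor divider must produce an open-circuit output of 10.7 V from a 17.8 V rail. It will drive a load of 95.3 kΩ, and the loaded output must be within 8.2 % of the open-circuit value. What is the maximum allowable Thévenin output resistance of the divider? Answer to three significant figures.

R_th ≤ 8.51 kΩ

Loading drop = R_th/(R_th + R_L) ≤ 0.0820, so R_th ≤ R_L · ε/(1−ε) = 95.3 kΩ × 0.0820/0.9180 = 8.51 kΩ.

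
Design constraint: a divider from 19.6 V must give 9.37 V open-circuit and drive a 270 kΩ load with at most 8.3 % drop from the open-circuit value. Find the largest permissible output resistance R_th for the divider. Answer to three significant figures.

R_th ≤ 24.4 kΩ

Loading drop = R_th/(R_th + R_L) ≤ 0.0830, so R_th ≤ R_L · ε/(1−ε) = 270 kΩ × 0.0830/0.9170 = 24.4 kΩ.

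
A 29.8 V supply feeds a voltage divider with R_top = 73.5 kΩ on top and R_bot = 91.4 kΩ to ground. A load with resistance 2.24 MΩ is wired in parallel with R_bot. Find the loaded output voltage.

The load sits in parallel with R_bot: R_bot‖R_L = (91.4 × 2240) / (91.4 + 2240) = 87.82 kΩ.
V_out = 29.8 × 87.82 / (73.5 + 87.82) = 29.8 × 87.82/161.3 = 16.2 V.

V_out ≈ 16.2 V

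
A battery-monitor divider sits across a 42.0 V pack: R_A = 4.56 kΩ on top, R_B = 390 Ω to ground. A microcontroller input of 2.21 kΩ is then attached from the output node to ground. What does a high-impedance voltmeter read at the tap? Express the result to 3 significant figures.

The load sits in parallel with R_B: R_B‖R_L = (390 × 2210) / (390 + 2210) = 331.5 Ω.
V_out = 42.0 × 331.5 / (4560 + 331.5) = 42.0 × 331.5/4892 = 2.85 V.
(Unloaded it would have been 3.31 V.)

V_out ≈ 2.85 V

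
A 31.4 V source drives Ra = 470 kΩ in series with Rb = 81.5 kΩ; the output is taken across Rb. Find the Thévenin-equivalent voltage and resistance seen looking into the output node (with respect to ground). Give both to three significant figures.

V_th is the open-circuit tap voltage: 31.4 × 81.5/(470 + 81.5) = 4.64 V.
With the supply zeroed, Ra and Rb appear in parallel from the tap: R_th = Ra‖Rb = (470 × 81.5)/551.5 = 69.5 kΩ.

V_th = 4.64 V, R_th = 69.5 kΩ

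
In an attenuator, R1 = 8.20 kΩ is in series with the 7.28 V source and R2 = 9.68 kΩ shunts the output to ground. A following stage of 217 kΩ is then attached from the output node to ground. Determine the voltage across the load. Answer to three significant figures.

V_out ≈ 3.86 V

The load sits in parallel with R2: R2‖R_L = (9.68 × 217) / (9.68 + 217) = 9.267 kΩ.
V_out = 7.28 × 9.267 / (8.20 + 9.267) = 7.28 × 9.267/17.47 = 3.86 V.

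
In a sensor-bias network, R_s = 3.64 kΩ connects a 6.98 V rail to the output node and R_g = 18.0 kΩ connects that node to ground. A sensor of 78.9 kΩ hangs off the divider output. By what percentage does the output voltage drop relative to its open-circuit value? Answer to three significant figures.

3.70 %

The divider's output (Thévenin) resistance is R_s‖R_g = 3.028 kΩ.
Fractional drop under load = R_th/(R_th + R_L) = 3.028 / (3.028 + 78.9) = 0.03696.
So the output falls by 3.70 %.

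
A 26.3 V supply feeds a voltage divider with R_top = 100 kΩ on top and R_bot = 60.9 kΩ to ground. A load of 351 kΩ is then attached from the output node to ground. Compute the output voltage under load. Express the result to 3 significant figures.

The load sits in parallel with R_bot: R_bot‖R_L = (60.9 × 351) / (60.9 + 351) = 51.90 kΩ.
V_out = 26.3 × 51.90 / (100 + 51.90) = 26.3 × 51.90/151.9 = 8.99 V.
(Unloaded it would have been 9.95 V.)

V_out ≈ 8.99 V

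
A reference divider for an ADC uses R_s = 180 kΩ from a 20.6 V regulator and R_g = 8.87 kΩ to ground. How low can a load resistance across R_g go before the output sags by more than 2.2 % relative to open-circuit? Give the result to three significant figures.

Output resistance R_th = R_s‖R_g = (180 × 8.87)/188.9 = 8.453 kΩ.
The fractional drop is R_th/(R_th + R_L); requiring this ≤ 0.0220 gives R_L ≥ R_th(1/0.0220 − 1) = 8.453 × 44.45 = 376 kΩ.

R_L(min) ≈ 376 kΩ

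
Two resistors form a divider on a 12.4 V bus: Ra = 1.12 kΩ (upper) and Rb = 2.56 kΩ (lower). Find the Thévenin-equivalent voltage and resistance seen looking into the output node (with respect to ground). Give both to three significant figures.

V_th is the open-circuit tap voltage: 12.4 × 2.56/(1.12 + 2.56) = 8.63 V.
With the supply zeroed, Ra and Rb appear in parallel from the tap: R_th = Ra‖Rb = (1.12 × 2.56)/3.680 = 779 Ω.

V_th = 8.63 V, R_th = 779 Ω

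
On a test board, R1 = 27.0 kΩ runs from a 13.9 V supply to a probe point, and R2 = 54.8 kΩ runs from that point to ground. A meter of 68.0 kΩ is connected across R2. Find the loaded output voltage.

The load sits in parallel with R2: R2‖R_L = (54.8 × 68.0) / (54.8 + 68.0) = 30.35 kΩ.
V_out = 13.9 × 30.35 / (27.0 + 30.35) = 13.9 × 30.35/57.35 = 7.36 V.
(Unloaded it would have been 9.31 V.)

V_out ≈ 7.36 V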